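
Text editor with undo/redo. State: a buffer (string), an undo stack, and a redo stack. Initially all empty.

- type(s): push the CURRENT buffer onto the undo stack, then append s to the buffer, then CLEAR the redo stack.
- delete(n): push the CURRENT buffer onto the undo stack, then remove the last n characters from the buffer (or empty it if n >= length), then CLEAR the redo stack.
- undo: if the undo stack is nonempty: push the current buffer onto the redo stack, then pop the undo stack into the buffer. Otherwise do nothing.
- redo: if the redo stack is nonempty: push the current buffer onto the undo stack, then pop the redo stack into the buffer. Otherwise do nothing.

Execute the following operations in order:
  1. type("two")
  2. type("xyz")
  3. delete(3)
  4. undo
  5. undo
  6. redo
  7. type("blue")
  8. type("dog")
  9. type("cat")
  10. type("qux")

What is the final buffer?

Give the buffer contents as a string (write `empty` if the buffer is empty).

Answer: twoxyzbluedogcatqux

Derivation:
After op 1 (type): buf='two' undo_depth=1 redo_depth=0
After op 2 (type): buf='twoxyz' undo_depth=2 redo_depth=0
After op 3 (delete): buf='two' undo_depth=3 redo_depth=0
After op 4 (undo): buf='twoxyz' undo_depth=2 redo_depth=1
After op 5 (undo): buf='two' undo_depth=1 redo_depth=2
After op 6 (redo): buf='twoxyz' undo_depth=2 redo_depth=1
After op 7 (type): buf='twoxyzblue' undo_depth=3 redo_depth=0
After op 8 (type): buf='twoxyzbluedog' undo_depth=4 redo_depth=0
After op 9 (type): buf='twoxyzbluedogcat' undo_depth=5 redo_depth=0
After op 10 (type): buf='twoxyzbluedogcatqux' undo_depth=6 redo_depth=0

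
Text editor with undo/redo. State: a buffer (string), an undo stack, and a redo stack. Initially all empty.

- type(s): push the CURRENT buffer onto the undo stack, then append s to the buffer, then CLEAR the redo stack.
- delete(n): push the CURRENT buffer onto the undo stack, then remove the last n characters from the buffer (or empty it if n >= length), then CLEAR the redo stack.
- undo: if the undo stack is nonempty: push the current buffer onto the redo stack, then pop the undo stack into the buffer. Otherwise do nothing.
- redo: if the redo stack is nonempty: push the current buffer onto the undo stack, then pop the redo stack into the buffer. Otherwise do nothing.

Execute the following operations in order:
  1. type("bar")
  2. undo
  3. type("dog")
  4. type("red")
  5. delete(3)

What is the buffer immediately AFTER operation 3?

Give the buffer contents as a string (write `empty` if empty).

After op 1 (type): buf='bar' undo_depth=1 redo_depth=0
After op 2 (undo): buf='(empty)' undo_depth=0 redo_depth=1
After op 3 (type): buf='dog' undo_depth=1 redo_depth=0

Answer: dog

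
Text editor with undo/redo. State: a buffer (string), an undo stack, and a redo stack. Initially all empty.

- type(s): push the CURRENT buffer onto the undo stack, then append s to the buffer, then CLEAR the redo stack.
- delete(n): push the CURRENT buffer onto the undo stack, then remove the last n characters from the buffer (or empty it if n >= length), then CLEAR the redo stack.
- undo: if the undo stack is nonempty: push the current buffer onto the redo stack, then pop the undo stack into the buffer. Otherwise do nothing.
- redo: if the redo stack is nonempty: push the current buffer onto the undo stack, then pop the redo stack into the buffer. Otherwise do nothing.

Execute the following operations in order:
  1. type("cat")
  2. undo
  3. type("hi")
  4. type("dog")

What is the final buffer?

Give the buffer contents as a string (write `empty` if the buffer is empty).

Answer: hidog

Derivation:
After op 1 (type): buf='cat' undo_depth=1 redo_depth=0
After op 2 (undo): buf='(empty)' undo_depth=0 redo_depth=1
After op 3 (type): buf='hi' undo_depth=1 redo_depth=0
After op 4 (type): buf='hidog' undo_depth=2 redo_depth=0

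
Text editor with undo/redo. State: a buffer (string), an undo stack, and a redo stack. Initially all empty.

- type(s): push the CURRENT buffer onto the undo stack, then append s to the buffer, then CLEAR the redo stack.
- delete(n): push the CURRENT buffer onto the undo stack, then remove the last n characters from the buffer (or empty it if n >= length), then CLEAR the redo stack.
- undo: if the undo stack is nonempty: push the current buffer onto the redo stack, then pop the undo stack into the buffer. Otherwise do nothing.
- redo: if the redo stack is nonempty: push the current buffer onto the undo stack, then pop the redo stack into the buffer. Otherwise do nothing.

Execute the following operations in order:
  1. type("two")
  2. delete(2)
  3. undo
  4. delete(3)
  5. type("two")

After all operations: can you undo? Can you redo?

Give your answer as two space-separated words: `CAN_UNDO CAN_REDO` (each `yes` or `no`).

After op 1 (type): buf='two' undo_depth=1 redo_depth=0
After op 2 (delete): buf='t' undo_depth=2 redo_depth=0
After op 3 (undo): buf='two' undo_depth=1 redo_depth=1
After op 4 (delete): buf='(empty)' undo_depth=2 redo_depth=0
After op 5 (type): buf='two' undo_depth=3 redo_depth=0

Answer: yes no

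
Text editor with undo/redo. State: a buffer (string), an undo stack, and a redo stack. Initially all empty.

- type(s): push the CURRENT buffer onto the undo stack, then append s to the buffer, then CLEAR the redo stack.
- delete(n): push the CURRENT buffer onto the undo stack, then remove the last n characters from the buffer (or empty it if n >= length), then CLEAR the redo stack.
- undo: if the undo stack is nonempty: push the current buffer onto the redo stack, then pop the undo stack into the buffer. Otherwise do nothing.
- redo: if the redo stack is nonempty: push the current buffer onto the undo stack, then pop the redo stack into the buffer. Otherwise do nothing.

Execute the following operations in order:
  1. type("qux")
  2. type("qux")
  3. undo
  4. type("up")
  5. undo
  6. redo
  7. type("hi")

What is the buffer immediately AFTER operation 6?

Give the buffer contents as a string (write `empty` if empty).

After op 1 (type): buf='qux' undo_depth=1 redo_depth=0
After op 2 (type): buf='quxqux' undo_depth=2 redo_depth=0
After op 3 (undo): buf='qux' undo_depth=1 redo_depth=1
After op 4 (type): buf='quxup' undo_depth=2 redo_depth=0
After op 5 (undo): buf='qux' undo_depth=1 redo_depth=1
After op 6 (redo): buf='quxup' undo_depth=2 redo_depth=0

Answer: quxup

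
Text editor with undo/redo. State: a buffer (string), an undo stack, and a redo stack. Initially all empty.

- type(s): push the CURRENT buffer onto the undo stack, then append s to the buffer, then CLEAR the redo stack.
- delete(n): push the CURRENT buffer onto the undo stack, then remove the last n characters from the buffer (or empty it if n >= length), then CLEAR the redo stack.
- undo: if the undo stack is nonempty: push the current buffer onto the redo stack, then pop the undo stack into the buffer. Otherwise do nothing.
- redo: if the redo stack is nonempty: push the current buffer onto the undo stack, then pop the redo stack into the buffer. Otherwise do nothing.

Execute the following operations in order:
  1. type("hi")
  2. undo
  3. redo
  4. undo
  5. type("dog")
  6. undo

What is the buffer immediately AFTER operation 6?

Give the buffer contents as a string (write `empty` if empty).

After op 1 (type): buf='hi' undo_depth=1 redo_depth=0
After op 2 (undo): buf='(empty)' undo_depth=0 redo_depth=1
After op 3 (redo): buf='hi' undo_depth=1 redo_depth=0
After op 4 (undo): buf='(empty)' undo_depth=0 redo_depth=1
After op 5 (type): buf='dog' undo_depth=1 redo_depth=0
After op 6 (undo): buf='(empty)' undo_depth=0 redo_depth=1

Answer: empty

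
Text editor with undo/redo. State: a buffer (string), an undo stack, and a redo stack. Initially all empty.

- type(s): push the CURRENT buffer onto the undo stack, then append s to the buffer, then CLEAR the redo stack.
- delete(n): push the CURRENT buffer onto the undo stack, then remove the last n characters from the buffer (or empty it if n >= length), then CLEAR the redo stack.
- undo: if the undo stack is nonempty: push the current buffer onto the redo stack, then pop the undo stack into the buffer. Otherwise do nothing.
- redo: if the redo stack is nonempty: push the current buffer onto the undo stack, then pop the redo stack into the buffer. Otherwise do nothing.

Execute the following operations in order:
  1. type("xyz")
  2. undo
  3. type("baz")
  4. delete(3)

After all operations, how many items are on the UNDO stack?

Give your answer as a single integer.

Answer: 2

Derivation:
After op 1 (type): buf='xyz' undo_depth=1 redo_depth=0
After op 2 (undo): buf='(empty)' undo_depth=0 redo_depth=1
After op 3 (type): buf='baz' undo_depth=1 redo_depth=0
After op 4 (delete): buf='(empty)' undo_depth=2 redo_depth=0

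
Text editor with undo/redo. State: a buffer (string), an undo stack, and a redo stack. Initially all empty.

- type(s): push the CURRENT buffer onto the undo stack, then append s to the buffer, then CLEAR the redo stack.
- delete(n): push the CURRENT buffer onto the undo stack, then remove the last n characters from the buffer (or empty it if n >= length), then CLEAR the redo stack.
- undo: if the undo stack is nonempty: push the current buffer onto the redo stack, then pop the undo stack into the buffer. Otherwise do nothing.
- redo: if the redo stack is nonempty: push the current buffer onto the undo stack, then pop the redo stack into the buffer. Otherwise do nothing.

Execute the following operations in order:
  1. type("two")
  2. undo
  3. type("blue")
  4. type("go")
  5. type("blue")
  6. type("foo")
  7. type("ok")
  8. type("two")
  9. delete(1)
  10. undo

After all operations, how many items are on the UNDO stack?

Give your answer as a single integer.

After op 1 (type): buf='two' undo_depth=1 redo_depth=0
After op 2 (undo): buf='(empty)' undo_depth=0 redo_depth=1
After op 3 (type): buf='blue' undo_depth=1 redo_depth=0
After op 4 (type): buf='bluego' undo_depth=2 redo_depth=0
After op 5 (type): buf='bluegoblue' undo_depth=3 redo_depth=0
After op 6 (type): buf='bluegobluefoo' undo_depth=4 redo_depth=0
After op 7 (type): buf='bluegobluefoook' undo_depth=5 redo_depth=0
After op 8 (type): buf='bluegobluefoooktwo' undo_depth=6 redo_depth=0
After op 9 (delete): buf='bluegobluefoooktw' undo_depth=7 redo_depth=0
After op 10 (undo): buf='bluegobluefoooktwo' undo_depth=6 redo_depth=1

Answer: 6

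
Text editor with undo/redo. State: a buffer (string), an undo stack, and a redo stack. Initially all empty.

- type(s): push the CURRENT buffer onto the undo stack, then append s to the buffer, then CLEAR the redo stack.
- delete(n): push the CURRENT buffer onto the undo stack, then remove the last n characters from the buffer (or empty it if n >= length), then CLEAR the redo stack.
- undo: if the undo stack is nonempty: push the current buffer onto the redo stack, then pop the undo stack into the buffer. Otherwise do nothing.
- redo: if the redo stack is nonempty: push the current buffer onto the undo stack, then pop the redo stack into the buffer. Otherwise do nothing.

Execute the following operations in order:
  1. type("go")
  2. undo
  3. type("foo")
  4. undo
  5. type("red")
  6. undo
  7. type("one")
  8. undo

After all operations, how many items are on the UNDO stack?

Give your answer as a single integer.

After op 1 (type): buf='go' undo_depth=1 redo_depth=0
After op 2 (undo): buf='(empty)' undo_depth=0 redo_depth=1
After op 3 (type): buf='foo' undo_depth=1 redo_depth=0
After op 4 (undo): buf='(empty)' undo_depth=0 redo_depth=1
After op 5 (type): buf='red' undo_depth=1 redo_depth=0
After op 6 (undo): buf='(empty)' undo_depth=0 redo_depth=1
After op 7 (type): buf='one' undo_depth=1 redo_depth=0
After op 8 (undo): buf='(empty)' undo_depth=0 redo_depth=1

Answer: 0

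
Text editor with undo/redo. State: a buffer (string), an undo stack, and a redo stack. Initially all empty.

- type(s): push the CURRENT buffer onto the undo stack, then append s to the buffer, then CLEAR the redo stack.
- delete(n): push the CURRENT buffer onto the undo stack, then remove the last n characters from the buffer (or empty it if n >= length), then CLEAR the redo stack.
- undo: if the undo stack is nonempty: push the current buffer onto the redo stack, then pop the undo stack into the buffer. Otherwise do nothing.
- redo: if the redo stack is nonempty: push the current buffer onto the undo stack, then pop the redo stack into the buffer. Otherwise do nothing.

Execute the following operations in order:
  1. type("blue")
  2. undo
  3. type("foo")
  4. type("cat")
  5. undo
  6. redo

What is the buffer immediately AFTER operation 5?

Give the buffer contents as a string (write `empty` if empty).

After op 1 (type): buf='blue' undo_depth=1 redo_depth=0
After op 2 (undo): buf='(empty)' undo_depth=0 redo_depth=1
After op 3 (type): buf='foo' undo_depth=1 redo_depth=0
After op 4 (type): buf='foocat' undo_depth=2 redo_depth=0
After op 5 (undo): buf='foo' undo_depth=1 redo_depth=1

Answer: foo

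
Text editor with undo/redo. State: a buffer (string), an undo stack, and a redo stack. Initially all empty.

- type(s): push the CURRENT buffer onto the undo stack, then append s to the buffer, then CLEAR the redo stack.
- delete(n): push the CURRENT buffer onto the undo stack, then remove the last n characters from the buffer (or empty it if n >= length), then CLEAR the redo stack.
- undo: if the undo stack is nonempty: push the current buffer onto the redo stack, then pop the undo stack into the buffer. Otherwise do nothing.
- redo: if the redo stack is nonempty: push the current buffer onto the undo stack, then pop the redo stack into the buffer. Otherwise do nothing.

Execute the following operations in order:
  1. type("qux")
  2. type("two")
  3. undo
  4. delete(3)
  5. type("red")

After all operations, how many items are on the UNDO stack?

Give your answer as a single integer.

Answer: 3

Derivation:
After op 1 (type): buf='qux' undo_depth=1 redo_depth=0
After op 2 (type): buf='quxtwo' undo_depth=2 redo_depth=0
After op 3 (undo): buf='qux' undo_depth=1 redo_depth=1
After op 4 (delete): buf='(empty)' undo_depth=2 redo_depth=0
After op 5 (type): buf='red' undo_depth=3 redo_depth=0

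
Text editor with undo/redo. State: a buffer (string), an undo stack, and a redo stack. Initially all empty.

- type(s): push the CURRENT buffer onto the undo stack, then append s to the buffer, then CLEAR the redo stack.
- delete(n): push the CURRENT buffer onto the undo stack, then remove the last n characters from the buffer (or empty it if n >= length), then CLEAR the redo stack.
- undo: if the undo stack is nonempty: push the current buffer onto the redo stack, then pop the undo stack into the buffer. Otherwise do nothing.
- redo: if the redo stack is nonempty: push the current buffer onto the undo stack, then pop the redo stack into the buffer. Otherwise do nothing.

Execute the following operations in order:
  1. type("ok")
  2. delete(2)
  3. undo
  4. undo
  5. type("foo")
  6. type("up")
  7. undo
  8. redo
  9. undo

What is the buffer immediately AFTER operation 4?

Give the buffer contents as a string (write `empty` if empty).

After op 1 (type): buf='ok' undo_depth=1 redo_depth=0
After op 2 (delete): buf='(empty)' undo_depth=2 redo_depth=0
After op 3 (undo): buf='ok' undo_depth=1 redo_depth=1
After op 4 (undo): buf='(empty)' undo_depth=0 redo_depth=2

Answer: empty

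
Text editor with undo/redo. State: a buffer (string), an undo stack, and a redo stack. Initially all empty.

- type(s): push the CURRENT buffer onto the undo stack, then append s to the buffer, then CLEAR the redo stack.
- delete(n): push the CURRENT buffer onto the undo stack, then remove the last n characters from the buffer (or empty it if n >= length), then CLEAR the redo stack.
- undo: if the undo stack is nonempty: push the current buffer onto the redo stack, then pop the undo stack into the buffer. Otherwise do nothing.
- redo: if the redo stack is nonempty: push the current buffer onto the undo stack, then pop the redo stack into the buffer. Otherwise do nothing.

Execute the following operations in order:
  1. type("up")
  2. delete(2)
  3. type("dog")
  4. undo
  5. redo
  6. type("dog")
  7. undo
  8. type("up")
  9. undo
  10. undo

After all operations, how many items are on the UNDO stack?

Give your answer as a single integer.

After op 1 (type): buf='up' undo_depth=1 redo_depth=0
After op 2 (delete): buf='(empty)' undo_depth=2 redo_depth=0
After op 3 (type): buf='dog' undo_depth=3 redo_depth=0
After op 4 (undo): buf='(empty)' undo_depth=2 redo_depth=1
After op 5 (redo): buf='dog' undo_depth=3 redo_depth=0
After op 6 (type): buf='dogdog' undo_depth=4 redo_depth=0
After op 7 (undo): buf='dog' undo_depth=3 redo_depth=1
After op 8 (type): buf='dogup' undo_depth=4 redo_depth=0
After op 9 (undo): buf='dog' undo_depth=3 redo_depth=1
After op 10 (undo): buf='(empty)' undo_depth=2 redo_depth=2

Answer: 2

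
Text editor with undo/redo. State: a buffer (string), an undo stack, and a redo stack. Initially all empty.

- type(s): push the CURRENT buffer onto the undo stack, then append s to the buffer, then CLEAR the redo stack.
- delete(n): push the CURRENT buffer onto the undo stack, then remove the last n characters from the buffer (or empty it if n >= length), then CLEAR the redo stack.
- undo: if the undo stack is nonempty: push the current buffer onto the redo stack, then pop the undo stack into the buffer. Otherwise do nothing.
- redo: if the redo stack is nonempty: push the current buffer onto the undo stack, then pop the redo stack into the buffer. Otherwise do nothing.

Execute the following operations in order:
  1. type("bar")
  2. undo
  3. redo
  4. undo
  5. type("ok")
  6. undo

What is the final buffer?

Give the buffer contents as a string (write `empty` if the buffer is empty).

Answer: empty

Derivation:
After op 1 (type): buf='bar' undo_depth=1 redo_depth=0
After op 2 (undo): buf='(empty)' undo_depth=0 redo_depth=1
After op 3 (redo): buf='bar' undo_depth=1 redo_depth=0
After op 4 (undo): buf='(empty)' undo_depth=0 redo_depth=1
After op 5 (type): buf='ok' undo_depth=1 redo_depth=0
After op 6 (undo): buf='(empty)' undo_depth=0 redo_depth=1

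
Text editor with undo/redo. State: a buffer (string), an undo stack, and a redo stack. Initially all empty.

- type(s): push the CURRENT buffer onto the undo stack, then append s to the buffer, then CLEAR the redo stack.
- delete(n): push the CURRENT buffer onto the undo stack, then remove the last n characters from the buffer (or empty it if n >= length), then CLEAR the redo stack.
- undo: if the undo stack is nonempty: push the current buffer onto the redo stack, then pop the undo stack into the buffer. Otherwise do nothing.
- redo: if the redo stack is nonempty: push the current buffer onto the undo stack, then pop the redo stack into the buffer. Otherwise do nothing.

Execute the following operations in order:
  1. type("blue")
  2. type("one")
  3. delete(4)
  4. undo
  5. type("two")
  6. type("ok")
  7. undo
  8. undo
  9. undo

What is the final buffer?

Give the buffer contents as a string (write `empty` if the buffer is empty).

After op 1 (type): buf='blue' undo_depth=1 redo_depth=0
After op 2 (type): buf='blueone' undo_depth=2 redo_depth=0
After op 3 (delete): buf='blu' undo_depth=3 redo_depth=0
After op 4 (undo): buf='blueone' undo_depth=2 redo_depth=1
After op 5 (type): buf='blueonetwo' undo_depth=3 redo_depth=0
After op 6 (type): buf='blueonetwook' undo_depth=4 redo_depth=0
After op 7 (undo): buf='blueonetwo' undo_depth=3 redo_depth=1
After op 8 (undo): buf='blueone' undo_depth=2 redo_depth=2
After op 9 (undo): buf='blue' undo_depth=1 redo_depth=3

Answer: blue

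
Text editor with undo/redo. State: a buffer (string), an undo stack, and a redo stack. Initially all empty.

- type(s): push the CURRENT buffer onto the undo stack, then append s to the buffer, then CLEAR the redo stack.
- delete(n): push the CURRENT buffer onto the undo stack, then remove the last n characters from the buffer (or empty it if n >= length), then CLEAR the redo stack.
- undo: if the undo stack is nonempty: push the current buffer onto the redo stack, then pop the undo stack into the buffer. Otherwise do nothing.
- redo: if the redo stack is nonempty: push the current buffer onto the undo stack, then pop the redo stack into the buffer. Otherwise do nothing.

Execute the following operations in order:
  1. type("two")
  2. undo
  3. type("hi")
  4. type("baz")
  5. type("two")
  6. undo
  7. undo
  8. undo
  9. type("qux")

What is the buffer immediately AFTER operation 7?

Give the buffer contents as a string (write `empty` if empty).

Answer: hi

Derivation:
After op 1 (type): buf='two' undo_depth=1 redo_depth=0
After op 2 (undo): buf='(empty)' undo_depth=0 redo_depth=1
After op 3 (type): buf='hi' undo_depth=1 redo_depth=0
After op 4 (type): buf='hibaz' undo_depth=2 redo_depth=0
After op 5 (type): buf='hibaztwo' undo_depth=3 redo_depth=0
After op 6 (undo): buf='hibaz' undo_depth=2 redo_depth=1
After op 7 (undo): buf='hi' undo_depth=1 redo_depth=2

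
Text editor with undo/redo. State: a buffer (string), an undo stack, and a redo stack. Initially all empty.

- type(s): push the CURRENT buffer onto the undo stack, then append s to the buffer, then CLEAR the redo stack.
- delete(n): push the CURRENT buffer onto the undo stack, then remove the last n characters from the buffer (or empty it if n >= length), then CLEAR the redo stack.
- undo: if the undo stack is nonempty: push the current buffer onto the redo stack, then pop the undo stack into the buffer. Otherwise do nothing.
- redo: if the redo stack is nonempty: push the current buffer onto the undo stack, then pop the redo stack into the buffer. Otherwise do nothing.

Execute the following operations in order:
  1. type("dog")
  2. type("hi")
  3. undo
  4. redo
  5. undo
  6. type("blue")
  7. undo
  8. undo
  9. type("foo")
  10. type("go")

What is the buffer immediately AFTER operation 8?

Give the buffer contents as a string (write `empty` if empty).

After op 1 (type): buf='dog' undo_depth=1 redo_depth=0
After op 2 (type): buf='doghi' undo_depth=2 redo_depth=0
After op 3 (undo): buf='dog' undo_depth=1 redo_depth=1
After op 4 (redo): buf='doghi' undo_depth=2 redo_depth=0
After op 5 (undo): buf='dog' undo_depth=1 redo_depth=1
After op 6 (type): buf='dogblue' undo_depth=2 redo_depth=0
After op 7 (undo): buf='dog' undo_depth=1 redo_depth=1
After op 8 (undo): buf='(empty)' undo_depth=0 redo_depth=2

Answer: empty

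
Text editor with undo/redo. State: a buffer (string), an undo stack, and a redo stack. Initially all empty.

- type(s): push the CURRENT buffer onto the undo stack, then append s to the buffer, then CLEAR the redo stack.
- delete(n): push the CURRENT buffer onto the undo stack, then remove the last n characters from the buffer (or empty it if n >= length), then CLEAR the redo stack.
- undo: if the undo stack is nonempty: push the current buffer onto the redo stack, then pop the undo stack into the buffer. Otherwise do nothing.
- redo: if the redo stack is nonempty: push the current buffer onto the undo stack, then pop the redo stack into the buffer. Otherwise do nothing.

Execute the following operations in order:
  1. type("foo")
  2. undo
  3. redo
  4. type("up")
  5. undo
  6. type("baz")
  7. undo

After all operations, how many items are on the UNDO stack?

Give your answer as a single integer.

After op 1 (type): buf='foo' undo_depth=1 redo_depth=0
After op 2 (undo): buf='(empty)' undo_depth=0 redo_depth=1
After op 3 (redo): buf='foo' undo_depth=1 redo_depth=0
After op 4 (type): buf='fooup' undo_depth=2 redo_depth=0
After op 5 (undo): buf='foo' undo_depth=1 redo_depth=1
After op 6 (type): buf='foobaz' undo_depth=2 redo_depth=0
After op 7 (undo): buf='foo' undo_depth=1 redo_depth=1

Answer: 1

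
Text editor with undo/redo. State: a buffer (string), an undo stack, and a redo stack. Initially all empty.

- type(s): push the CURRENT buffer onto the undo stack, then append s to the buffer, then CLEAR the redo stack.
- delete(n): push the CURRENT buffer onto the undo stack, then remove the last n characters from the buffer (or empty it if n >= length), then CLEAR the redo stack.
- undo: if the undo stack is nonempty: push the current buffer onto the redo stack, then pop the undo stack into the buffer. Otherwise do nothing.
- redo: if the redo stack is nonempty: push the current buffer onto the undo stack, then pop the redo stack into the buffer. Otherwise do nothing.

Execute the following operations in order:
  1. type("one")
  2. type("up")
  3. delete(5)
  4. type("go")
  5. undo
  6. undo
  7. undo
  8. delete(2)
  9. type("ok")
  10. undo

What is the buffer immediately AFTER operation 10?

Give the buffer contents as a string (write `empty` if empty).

Answer: o

Derivation:
After op 1 (type): buf='one' undo_depth=1 redo_depth=0
After op 2 (type): buf='oneup' undo_depth=2 redo_depth=0
After op 3 (delete): buf='(empty)' undo_depth=3 redo_depth=0
After op 4 (type): buf='go' undo_depth=4 redo_depth=0
After op 5 (undo): buf='(empty)' undo_depth=3 redo_depth=1
After op 6 (undo): buf='oneup' undo_depth=2 redo_depth=2
After op 7 (undo): buf='one' undo_depth=1 redo_depth=3
After op 8 (delete): buf='o' undo_depth=2 redo_depth=0
After op 9 (type): buf='ook' undo_depth=3 redo_depth=0
After op 10 (undo): buf='o' undo_depth=2 redo_depth=1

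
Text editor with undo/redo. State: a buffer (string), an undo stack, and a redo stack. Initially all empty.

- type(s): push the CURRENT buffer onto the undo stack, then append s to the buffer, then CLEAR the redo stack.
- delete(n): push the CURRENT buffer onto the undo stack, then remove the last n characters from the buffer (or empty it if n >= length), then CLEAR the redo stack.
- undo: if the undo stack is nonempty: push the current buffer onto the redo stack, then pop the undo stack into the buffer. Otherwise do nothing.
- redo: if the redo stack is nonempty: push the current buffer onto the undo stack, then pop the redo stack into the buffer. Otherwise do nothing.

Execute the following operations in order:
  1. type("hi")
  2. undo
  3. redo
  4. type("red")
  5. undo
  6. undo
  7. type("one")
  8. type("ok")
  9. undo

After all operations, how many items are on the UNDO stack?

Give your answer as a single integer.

After op 1 (type): buf='hi' undo_depth=1 redo_depth=0
After op 2 (undo): buf='(empty)' undo_depth=0 redo_depth=1
After op 3 (redo): buf='hi' undo_depth=1 redo_depth=0
After op 4 (type): buf='hired' undo_depth=2 redo_depth=0
After op 5 (undo): buf='hi' undo_depth=1 redo_depth=1
After op 6 (undo): buf='(empty)' undo_depth=0 redo_depth=2
After op 7 (type): buf='one' undo_depth=1 redo_depth=0
After op 8 (type): buf='oneok' undo_depth=2 redo_depth=0
After op 9 (undo): buf='one' undo_depth=1 redo_depth=1

Answer: 1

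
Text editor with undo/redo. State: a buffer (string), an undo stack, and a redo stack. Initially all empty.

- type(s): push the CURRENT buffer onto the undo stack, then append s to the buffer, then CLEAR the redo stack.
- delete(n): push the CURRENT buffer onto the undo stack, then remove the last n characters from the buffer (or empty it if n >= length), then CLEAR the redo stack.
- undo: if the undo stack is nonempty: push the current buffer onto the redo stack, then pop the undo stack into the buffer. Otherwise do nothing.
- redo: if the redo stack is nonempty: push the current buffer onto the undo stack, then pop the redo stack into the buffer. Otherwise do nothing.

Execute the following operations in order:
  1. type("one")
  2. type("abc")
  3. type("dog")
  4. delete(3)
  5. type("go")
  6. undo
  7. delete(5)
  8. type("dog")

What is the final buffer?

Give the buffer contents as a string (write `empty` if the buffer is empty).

After op 1 (type): buf='one' undo_depth=1 redo_depth=0
After op 2 (type): buf='oneabc' undo_depth=2 redo_depth=0
After op 3 (type): buf='oneabcdog' undo_depth=3 redo_depth=0
After op 4 (delete): buf='oneabc' undo_depth=4 redo_depth=0
After op 5 (type): buf='oneabcgo' undo_depth=5 redo_depth=0
After op 6 (undo): buf='oneabc' undo_depth=4 redo_depth=1
After op 7 (delete): buf='o' undo_depth=5 redo_depth=0
After op 8 (type): buf='odog' undo_depth=6 redo_depth=0

Answer: odog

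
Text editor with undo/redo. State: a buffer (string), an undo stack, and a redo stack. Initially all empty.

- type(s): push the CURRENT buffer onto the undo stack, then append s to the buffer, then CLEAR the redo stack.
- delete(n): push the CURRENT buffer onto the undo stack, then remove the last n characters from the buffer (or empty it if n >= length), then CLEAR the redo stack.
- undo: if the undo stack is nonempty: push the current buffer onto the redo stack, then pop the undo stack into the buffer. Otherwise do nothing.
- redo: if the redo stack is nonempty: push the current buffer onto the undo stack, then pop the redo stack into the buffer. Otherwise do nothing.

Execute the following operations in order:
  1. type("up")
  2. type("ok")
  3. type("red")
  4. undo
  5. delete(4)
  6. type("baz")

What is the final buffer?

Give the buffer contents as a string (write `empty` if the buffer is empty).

After op 1 (type): buf='up' undo_depth=1 redo_depth=0
After op 2 (type): buf='upok' undo_depth=2 redo_depth=0
After op 3 (type): buf='upokred' undo_depth=3 redo_depth=0
After op 4 (undo): buf='upok' undo_depth=2 redo_depth=1
After op 5 (delete): buf='(empty)' undo_depth=3 redo_depth=0
After op 6 (type): buf='baz' undo_depth=4 redo_depth=0

Answer: baz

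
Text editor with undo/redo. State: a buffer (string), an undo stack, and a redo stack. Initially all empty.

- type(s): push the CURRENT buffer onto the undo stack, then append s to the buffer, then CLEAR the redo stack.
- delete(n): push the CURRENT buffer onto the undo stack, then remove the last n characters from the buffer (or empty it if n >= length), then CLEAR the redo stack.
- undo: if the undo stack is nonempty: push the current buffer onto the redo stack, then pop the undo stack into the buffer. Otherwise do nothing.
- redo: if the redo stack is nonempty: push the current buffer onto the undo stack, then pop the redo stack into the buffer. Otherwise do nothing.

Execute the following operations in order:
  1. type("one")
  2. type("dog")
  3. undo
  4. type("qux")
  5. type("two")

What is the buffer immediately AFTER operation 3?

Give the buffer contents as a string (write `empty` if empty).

After op 1 (type): buf='one' undo_depth=1 redo_depth=0
After op 2 (type): buf='onedog' undo_depth=2 redo_depth=0
After op 3 (undo): buf='one' undo_depth=1 redo_depth=1

Answer: one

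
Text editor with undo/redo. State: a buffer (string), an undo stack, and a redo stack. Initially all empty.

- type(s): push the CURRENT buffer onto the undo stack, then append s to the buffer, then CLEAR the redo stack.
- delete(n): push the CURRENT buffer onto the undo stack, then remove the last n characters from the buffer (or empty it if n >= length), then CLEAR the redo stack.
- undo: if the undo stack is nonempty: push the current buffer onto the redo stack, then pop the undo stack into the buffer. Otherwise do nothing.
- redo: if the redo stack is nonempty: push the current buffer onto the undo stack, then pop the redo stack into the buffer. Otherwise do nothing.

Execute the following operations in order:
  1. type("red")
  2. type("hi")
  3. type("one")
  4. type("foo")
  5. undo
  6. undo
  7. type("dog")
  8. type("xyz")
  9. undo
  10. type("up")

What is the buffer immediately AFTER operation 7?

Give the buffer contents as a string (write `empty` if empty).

Answer: redhidog

Derivation:
After op 1 (type): buf='red' undo_depth=1 redo_depth=0
After op 2 (type): buf='redhi' undo_depth=2 redo_depth=0
After op 3 (type): buf='redhione' undo_depth=3 redo_depth=0
After op 4 (type): buf='redhionefoo' undo_depth=4 redo_depth=0
After op 5 (undo): buf='redhione' undo_depth=3 redo_depth=1
After op 6 (undo): buf='redhi' undo_depth=2 redo_depth=2
After op 7 (type): buf='redhidog' undo_depth=3 redo_depth=0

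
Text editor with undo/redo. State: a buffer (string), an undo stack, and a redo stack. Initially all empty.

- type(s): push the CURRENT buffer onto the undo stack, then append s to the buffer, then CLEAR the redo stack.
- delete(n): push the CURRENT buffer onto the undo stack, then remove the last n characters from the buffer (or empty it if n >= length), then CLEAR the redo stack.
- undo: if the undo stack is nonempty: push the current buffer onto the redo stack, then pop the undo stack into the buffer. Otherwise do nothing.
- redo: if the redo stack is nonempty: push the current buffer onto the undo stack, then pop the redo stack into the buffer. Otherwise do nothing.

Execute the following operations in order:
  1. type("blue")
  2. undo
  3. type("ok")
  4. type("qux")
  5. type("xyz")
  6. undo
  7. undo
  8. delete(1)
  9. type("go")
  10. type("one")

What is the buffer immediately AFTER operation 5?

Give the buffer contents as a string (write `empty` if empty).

Answer: okquxxyz

Derivation:
After op 1 (type): buf='blue' undo_depth=1 redo_depth=0
After op 2 (undo): buf='(empty)' undo_depth=0 redo_depth=1
After op 3 (type): buf='ok' undo_depth=1 redo_depth=0
After op 4 (type): buf='okqux' undo_depth=2 redo_depth=0
After op 5 (type): buf='okquxxyz' undo_depth=3 redo_depth=0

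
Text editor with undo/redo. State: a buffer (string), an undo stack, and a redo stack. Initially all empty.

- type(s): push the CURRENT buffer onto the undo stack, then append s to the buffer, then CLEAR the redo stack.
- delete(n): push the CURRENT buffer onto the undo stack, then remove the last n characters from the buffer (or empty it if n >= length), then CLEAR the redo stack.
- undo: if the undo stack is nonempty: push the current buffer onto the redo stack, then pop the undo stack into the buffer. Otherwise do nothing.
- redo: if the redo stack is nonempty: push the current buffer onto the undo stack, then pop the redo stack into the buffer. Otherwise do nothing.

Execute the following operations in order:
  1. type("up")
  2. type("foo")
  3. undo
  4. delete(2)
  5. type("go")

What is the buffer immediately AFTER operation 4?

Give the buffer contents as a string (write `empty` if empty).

After op 1 (type): buf='up' undo_depth=1 redo_depth=0
After op 2 (type): buf='upfoo' undo_depth=2 redo_depth=0
After op 3 (undo): buf='up' undo_depth=1 redo_depth=1
After op 4 (delete): buf='(empty)' undo_depth=2 redo_depth=0

Answer: empty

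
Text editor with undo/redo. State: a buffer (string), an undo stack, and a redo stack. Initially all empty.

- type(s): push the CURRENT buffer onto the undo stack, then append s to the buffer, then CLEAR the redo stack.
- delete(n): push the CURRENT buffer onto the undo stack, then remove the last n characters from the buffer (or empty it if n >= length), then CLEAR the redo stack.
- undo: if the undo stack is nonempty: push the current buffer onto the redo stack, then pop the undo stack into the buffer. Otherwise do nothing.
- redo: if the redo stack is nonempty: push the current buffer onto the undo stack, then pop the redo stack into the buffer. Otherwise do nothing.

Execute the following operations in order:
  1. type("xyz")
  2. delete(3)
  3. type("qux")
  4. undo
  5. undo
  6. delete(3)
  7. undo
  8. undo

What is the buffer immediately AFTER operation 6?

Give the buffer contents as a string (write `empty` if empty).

Answer: empty

Derivation:
After op 1 (type): buf='xyz' undo_depth=1 redo_depth=0
After op 2 (delete): buf='(empty)' undo_depth=2 redo_depth=0
After op 3 (type): buf='qux' undo_depth=3 redo_depth=0
After op 4 (undo): buf='(empty)' undo_depth=2 redo_depth=1
After op 5 (undo): buf='xyz' undo_depth=1 redo_depth=2
After op 6 (delete): buf='(empty)' undo_depth=2 redo_depth=0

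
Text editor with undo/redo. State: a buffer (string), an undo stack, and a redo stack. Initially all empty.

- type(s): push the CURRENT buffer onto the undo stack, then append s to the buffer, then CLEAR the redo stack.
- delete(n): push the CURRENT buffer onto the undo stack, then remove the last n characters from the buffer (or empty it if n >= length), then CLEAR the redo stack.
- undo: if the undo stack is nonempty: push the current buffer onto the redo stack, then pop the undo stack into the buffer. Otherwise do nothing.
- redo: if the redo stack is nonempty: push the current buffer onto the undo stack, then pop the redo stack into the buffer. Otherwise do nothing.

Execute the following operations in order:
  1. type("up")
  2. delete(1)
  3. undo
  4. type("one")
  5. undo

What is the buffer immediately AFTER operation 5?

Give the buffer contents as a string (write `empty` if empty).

After op 1 (type): buf='up' undo_depth=1 redo_depth=0
After op 2 (delete): buf='u' undo_depth=2 redo_depth=0
After op 3 (undo): buf='up' undo_depth=1 redo_depth=1
After op 4 (type): buf='upone' undo_depth=2 redo_depth=0
After op 5 (undo): buf='up' undo_depth=1 redo_depth=1

Answer: up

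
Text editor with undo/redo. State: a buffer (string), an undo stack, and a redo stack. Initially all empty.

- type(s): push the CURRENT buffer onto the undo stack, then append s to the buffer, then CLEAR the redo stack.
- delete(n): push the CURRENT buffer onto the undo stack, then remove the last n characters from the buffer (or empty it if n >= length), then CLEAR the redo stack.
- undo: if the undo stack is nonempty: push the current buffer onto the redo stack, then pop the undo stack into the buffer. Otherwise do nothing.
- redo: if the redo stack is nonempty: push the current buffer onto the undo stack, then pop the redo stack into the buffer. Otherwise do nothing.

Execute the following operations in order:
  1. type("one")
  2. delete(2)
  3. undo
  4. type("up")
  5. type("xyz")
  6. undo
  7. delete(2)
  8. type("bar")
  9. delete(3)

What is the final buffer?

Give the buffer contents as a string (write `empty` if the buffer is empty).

After op 1 (type): buf='one' undo_depth=1 redo_depth=0
After op 2 (delete): buf='o' undo_depth=2 redo_depth=0
After op 3 (undo): buf='one' undo_depth=1 redo_depth=1
After op 4 (type): buf='oneup' undo_depth=2 redo_depth=0
After op 5 (type): buf='oneupxyz' undo_depth=3 redo_depth=0
After op 6 (undo): buf='oneup' undo_depth=2 redo_depth=1
After op 7 (delete): buf='one' undo_depth=3 redo_depth=0
After op 8 (type): buf='onebar' undo_depth=4 redo_depth=0
After op 9 (delete): buf='one' undo_depth=5 redo_depth=0

Answer: one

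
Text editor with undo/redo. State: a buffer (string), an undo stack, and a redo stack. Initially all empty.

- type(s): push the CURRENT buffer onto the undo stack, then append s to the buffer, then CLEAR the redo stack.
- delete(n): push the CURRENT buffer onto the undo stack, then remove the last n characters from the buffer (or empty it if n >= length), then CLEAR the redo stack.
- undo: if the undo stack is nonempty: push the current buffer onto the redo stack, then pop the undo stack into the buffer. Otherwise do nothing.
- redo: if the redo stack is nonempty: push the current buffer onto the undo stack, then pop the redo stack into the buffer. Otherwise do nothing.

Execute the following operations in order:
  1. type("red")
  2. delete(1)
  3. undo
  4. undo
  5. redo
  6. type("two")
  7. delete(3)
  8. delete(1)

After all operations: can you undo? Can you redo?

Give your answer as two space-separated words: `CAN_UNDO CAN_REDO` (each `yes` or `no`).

Answer: yes no

Derivation:
After op 1 (type): buf='red' undo_depth=1 redo_depth=0
After op 2 (delete): buf='re' undo_depth=2 redo_depth=0
After op 3 (undo): buf='red' undo_depth=1 redo_depth=1
After op 4 (undo): buf='(empty)' undo_depth=0 redo_depth=2
After op 5 (redo): buf='red' undo_depth=1 redo_depth=1
After op 6 (type): buf='redtwo' undo_depth=2 redo_depth=0
After op 7 (delete): buf='red' undo_depth=3 redo_depth=0
After op 8 (delete): buf='re' undo_depth=4 redo_depth=0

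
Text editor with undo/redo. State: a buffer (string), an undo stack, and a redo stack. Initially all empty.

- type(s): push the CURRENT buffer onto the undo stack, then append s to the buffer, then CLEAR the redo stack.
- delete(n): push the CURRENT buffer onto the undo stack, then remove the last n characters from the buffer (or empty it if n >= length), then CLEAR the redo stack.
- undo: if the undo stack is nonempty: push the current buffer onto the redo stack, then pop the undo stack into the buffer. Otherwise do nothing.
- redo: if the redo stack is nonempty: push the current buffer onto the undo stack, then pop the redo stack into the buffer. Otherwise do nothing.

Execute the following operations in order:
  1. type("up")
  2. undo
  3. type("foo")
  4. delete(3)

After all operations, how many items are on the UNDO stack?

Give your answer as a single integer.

After op 1 (type): buf='up' undo_depth=1 redo_depth=0
After op 2 (undo): buf='(empty)' undo_depth=0 redo_depth=1
After op 3 (type): buf='foo' undo_depth=1 redo_depth=0
After op 4 (delete): buf='(empty)' undo_depth=2 redo_depth=0

Answer: 2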